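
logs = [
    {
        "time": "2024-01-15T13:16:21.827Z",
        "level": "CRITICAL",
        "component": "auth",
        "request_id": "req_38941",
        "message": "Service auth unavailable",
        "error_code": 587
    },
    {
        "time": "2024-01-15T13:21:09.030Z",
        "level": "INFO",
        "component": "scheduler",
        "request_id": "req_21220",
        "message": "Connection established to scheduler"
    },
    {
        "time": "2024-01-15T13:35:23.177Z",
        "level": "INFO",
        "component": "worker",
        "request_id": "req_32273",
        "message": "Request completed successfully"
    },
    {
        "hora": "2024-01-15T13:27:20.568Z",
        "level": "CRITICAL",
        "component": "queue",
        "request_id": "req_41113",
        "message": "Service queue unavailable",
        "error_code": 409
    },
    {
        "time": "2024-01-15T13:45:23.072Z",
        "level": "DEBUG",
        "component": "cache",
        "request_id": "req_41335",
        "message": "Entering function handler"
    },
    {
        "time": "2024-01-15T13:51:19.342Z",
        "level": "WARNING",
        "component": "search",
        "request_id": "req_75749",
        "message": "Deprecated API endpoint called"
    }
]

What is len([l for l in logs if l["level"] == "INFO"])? 2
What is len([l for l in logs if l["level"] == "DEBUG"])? 1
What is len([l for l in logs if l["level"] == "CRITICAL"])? 2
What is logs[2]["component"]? "worker"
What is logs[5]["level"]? "WARNING"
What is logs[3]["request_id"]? "req_41113"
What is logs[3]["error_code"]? 409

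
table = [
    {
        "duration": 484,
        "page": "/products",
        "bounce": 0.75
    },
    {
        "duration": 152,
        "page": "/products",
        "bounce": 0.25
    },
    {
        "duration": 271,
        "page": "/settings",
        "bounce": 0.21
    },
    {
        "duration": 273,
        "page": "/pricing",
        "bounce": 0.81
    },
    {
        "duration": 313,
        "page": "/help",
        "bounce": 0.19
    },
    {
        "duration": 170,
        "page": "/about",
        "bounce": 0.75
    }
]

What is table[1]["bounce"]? 0.25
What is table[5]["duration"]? 170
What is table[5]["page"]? "/about"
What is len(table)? 6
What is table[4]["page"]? "/help"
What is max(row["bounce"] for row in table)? 0.81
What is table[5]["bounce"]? 0.75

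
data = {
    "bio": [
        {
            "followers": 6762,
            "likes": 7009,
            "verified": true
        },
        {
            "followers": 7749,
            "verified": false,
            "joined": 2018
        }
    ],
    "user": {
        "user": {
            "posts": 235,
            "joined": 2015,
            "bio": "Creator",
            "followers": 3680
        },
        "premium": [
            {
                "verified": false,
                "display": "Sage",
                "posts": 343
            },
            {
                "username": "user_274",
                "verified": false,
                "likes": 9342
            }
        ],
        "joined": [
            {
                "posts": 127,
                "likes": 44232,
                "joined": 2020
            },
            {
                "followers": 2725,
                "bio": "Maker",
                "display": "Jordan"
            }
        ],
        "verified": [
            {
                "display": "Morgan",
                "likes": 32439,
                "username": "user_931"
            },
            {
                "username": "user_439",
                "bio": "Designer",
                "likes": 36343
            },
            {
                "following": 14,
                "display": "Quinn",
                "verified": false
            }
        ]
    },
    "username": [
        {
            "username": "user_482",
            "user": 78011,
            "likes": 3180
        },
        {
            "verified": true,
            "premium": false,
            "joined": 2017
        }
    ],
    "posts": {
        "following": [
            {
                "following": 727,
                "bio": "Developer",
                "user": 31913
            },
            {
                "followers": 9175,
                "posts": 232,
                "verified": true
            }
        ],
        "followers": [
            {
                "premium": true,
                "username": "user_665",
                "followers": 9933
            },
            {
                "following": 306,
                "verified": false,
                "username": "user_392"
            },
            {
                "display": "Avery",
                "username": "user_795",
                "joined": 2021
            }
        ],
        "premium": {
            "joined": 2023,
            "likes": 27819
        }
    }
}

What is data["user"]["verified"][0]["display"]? "Morgan"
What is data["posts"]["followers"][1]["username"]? "user_392"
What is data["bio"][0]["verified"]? True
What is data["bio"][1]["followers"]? 7749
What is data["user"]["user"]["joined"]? 2015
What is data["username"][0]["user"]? 78011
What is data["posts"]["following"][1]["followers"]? 9175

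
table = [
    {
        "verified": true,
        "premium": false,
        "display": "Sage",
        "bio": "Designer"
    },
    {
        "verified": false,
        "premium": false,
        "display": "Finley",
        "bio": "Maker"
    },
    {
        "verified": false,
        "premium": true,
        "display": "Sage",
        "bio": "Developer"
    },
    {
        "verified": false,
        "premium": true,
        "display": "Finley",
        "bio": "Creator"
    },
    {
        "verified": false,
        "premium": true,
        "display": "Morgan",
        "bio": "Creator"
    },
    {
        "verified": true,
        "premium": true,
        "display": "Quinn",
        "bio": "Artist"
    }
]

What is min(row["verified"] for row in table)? False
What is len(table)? 6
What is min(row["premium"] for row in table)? False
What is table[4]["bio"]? "Creator"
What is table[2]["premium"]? True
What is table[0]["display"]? "Sage"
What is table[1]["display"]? "Finley"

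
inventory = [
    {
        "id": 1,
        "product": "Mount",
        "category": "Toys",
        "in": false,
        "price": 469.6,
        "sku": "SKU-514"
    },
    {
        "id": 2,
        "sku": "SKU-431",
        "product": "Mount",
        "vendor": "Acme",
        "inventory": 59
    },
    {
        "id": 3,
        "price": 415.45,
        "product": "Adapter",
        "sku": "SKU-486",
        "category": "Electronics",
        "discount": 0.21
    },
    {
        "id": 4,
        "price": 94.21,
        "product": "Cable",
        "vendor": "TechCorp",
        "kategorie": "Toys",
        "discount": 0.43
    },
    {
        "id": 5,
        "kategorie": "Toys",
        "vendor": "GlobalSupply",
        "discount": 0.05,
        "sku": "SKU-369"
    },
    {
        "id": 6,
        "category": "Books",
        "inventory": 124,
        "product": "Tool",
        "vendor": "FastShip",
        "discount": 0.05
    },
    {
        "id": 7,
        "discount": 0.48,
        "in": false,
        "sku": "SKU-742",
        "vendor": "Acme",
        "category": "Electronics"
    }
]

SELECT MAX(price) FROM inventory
469.6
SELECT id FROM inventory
[1, 2, 3, 4, 5, 6, 7]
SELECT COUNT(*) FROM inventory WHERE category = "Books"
1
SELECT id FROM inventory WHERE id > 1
[2, 3, 4, 5, 6, 7]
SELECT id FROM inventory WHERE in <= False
[1, 7]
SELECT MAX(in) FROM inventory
False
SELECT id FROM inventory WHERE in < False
[]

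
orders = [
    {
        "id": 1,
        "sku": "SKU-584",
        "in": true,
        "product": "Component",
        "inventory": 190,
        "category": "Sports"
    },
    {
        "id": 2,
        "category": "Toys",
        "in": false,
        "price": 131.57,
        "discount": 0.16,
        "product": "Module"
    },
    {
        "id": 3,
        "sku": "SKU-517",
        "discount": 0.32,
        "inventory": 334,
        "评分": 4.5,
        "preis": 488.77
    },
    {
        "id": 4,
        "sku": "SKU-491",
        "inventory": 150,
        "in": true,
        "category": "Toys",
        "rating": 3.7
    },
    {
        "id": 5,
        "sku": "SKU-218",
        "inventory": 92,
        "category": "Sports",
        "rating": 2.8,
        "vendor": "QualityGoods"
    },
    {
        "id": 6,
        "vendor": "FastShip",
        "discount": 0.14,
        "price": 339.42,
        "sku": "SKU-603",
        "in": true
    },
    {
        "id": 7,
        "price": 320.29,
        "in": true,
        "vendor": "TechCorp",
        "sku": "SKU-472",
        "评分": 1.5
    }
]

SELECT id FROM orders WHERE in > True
[]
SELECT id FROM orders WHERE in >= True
[1, 4, 6, 7]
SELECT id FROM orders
[1, 2, 3, 4, 5, 6, 7]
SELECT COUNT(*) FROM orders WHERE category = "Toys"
2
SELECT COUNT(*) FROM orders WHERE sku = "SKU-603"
1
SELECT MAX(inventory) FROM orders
334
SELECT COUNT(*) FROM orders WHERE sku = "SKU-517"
1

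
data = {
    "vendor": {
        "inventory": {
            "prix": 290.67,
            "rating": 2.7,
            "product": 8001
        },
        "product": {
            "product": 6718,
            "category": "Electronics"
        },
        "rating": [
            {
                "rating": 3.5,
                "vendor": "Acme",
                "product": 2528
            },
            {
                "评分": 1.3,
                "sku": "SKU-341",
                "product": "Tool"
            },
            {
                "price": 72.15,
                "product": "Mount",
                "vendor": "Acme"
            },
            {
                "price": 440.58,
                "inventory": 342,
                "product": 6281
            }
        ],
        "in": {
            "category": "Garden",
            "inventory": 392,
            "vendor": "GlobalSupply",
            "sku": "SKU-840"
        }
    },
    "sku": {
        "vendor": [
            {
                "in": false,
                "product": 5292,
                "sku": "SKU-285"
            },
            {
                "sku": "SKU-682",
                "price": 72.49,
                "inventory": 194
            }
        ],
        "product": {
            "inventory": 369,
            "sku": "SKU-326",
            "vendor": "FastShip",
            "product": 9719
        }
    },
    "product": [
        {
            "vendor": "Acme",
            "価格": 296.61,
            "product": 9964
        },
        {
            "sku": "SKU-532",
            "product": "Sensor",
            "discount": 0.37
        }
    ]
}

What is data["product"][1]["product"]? "Sensor"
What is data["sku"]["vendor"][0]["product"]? 5292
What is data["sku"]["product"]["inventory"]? 369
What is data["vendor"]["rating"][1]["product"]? "Tool"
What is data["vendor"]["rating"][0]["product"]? 2528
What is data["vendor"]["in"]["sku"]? "SKU-840"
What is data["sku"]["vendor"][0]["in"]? False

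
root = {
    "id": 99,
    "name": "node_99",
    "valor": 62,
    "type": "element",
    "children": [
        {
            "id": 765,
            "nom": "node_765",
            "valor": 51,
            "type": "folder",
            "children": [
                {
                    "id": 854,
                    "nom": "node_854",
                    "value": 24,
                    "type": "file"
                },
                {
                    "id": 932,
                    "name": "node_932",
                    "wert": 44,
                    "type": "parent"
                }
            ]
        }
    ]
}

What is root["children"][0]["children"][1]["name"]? "node_932"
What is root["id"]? 99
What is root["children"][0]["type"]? "folder"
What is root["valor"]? 62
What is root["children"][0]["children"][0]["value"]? 24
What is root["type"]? "element"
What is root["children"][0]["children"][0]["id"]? 854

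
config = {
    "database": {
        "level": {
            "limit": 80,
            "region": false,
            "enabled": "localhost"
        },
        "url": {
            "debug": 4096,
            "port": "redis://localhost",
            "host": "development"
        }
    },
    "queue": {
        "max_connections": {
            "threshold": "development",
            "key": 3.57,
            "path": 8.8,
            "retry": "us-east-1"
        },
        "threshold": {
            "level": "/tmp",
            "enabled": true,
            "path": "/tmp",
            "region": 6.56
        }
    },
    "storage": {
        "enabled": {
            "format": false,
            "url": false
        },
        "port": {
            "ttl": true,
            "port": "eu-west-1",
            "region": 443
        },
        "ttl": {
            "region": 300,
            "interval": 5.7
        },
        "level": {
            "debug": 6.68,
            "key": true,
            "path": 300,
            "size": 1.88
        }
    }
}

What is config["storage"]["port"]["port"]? "eu-west-1"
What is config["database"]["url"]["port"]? "redis://localhost"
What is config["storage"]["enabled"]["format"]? False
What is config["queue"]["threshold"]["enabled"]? True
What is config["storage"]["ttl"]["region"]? 300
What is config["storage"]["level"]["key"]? True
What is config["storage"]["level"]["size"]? 1.88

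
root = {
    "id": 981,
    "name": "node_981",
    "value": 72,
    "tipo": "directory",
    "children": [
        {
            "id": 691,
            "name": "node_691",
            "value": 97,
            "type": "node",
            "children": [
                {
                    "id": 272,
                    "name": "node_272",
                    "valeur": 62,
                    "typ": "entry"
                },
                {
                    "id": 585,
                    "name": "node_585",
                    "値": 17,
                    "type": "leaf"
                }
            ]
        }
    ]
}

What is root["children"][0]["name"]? "node_691"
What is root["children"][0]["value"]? 97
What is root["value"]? 72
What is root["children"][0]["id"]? 691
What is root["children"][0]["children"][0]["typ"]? "entry"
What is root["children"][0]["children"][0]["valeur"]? 62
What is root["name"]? "node_981"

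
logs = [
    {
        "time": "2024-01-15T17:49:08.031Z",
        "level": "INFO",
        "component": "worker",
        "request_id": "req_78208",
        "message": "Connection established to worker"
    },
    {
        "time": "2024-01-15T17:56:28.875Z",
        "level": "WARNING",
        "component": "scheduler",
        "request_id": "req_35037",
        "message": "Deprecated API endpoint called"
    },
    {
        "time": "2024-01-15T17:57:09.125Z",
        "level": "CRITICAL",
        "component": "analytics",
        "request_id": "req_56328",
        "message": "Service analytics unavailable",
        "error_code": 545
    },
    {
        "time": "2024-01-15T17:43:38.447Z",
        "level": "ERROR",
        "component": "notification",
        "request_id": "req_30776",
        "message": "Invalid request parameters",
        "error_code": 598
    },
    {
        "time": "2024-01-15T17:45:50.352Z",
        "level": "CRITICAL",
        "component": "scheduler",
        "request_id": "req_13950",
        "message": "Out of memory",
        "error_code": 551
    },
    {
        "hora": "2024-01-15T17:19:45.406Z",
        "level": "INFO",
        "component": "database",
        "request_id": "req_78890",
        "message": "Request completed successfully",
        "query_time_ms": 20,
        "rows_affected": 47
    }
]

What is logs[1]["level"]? "WARNING"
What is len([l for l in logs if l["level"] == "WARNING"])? 1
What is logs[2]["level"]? "CRITICAL"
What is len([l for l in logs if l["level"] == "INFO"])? 2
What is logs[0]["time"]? "2024-01-15T17:49:08.031Z"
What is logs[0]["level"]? "INFO"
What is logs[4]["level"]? "CRITICAL"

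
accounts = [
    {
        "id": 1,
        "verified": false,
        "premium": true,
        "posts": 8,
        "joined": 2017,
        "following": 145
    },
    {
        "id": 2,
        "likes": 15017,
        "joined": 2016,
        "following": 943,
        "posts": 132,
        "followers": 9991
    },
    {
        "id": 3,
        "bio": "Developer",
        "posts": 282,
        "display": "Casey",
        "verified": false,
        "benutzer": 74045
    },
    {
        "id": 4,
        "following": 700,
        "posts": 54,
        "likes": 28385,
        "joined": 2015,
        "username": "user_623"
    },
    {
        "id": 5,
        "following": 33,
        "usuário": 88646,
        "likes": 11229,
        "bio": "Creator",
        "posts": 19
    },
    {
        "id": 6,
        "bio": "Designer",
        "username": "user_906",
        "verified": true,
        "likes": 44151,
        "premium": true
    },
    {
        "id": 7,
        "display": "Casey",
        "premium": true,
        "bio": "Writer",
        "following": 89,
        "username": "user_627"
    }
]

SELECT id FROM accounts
[1, 2, 3, 4, 5, 6, 7]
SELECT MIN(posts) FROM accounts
8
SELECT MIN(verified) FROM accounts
False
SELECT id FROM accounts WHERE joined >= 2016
[1, 2]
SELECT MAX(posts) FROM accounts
282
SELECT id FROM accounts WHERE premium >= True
[1, 6, 7]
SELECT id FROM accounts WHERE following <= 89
[5, 7]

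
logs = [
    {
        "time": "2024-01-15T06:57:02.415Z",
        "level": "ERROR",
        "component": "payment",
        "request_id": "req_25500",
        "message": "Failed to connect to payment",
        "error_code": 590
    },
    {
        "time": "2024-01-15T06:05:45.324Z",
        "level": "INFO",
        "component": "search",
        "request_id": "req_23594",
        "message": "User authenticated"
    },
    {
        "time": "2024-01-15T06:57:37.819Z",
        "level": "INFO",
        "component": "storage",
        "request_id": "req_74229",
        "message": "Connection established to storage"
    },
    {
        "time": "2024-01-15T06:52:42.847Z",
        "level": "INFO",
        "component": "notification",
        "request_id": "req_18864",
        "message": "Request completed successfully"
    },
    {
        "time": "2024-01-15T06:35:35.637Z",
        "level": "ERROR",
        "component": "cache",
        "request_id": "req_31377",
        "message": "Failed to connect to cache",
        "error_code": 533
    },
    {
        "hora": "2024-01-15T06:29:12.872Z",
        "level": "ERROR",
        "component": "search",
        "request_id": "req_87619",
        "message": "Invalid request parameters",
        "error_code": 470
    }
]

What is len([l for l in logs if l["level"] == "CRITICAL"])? 0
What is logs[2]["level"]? "INFO"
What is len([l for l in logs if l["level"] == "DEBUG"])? 0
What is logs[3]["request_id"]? "req_18864"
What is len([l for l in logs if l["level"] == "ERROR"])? 3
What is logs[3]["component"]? "notification"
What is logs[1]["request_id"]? "req_23594"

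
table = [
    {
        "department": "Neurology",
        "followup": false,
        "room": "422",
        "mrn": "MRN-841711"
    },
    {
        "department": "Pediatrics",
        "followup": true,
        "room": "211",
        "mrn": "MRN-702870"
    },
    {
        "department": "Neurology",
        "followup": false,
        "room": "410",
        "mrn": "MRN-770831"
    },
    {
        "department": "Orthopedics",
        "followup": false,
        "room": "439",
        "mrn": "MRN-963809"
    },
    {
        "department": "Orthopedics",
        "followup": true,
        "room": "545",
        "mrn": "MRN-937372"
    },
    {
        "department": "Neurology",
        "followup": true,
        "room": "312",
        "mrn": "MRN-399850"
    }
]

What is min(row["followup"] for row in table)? False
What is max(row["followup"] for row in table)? True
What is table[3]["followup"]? False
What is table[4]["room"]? "545"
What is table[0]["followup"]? False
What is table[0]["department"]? "Neurology"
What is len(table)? 6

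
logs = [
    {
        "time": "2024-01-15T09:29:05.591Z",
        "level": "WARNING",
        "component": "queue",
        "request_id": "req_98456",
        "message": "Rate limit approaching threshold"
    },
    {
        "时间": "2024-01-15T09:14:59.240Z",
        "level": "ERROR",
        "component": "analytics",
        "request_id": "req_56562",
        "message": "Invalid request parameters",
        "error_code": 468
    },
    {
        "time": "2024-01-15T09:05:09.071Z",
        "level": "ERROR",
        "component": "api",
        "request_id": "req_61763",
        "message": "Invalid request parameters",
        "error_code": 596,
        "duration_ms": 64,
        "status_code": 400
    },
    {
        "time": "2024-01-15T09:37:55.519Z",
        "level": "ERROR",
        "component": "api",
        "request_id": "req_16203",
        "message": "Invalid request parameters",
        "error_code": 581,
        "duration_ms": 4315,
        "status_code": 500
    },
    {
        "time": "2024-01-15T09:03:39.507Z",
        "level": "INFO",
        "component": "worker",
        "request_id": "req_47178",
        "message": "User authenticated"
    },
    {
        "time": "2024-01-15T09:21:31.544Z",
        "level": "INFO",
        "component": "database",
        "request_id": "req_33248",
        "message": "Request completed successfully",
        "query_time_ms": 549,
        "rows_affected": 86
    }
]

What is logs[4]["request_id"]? "req_47178"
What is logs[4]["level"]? "INFO"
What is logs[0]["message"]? "Rate limit approaching threshold"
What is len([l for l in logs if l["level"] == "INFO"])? 2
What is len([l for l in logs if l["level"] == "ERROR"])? 3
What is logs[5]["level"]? "INFO"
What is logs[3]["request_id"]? "req_16203"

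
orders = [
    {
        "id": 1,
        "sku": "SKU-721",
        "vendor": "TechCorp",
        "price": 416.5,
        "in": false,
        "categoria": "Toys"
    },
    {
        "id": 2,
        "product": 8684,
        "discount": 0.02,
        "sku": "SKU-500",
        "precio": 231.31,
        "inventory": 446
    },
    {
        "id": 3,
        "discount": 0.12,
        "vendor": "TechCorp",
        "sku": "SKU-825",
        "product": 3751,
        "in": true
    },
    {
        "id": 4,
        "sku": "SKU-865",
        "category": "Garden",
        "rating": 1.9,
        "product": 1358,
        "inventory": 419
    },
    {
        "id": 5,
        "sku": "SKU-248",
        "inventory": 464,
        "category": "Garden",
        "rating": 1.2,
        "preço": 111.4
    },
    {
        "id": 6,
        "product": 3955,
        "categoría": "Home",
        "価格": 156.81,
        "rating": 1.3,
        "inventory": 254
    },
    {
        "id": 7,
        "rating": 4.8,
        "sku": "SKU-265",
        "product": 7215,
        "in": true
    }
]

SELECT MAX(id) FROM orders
7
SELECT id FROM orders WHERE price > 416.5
[]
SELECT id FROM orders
[1, 2, 3, 4, 5, 6, 7]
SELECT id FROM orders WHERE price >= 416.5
[1]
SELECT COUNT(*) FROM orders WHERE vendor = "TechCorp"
2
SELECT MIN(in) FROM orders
False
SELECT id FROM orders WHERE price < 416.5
[]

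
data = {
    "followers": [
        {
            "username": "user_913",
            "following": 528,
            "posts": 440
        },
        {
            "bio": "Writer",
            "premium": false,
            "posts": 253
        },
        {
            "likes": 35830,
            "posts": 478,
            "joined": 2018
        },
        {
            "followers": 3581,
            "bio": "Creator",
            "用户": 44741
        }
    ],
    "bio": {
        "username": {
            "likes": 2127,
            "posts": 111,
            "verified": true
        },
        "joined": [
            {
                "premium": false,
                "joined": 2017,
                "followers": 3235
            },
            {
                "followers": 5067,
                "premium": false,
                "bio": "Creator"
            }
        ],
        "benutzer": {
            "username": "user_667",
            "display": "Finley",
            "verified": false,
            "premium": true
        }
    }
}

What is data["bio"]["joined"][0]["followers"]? 3235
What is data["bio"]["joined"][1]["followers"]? 5067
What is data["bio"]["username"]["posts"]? 111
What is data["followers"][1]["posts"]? 253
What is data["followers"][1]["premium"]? False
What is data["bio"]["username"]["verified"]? True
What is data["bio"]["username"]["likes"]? 2127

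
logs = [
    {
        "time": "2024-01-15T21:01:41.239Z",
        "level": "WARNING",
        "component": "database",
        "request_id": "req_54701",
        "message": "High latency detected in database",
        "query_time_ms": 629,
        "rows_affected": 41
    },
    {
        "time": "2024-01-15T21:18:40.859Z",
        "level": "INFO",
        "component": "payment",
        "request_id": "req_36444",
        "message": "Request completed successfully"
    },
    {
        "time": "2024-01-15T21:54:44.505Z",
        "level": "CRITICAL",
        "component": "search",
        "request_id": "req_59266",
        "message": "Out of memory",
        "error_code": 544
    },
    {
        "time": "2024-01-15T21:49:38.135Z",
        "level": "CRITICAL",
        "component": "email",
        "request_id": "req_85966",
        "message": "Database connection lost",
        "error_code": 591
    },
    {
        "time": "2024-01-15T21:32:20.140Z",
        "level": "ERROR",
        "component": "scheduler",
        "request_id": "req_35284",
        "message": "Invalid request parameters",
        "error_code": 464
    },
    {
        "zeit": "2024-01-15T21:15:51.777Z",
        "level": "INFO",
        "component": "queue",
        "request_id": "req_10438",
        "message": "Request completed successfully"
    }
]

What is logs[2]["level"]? "CRITICAL"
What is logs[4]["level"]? "ERROR"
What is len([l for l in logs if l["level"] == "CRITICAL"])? 2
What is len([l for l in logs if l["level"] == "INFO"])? 2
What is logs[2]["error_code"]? 544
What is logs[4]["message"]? "Invalid request parameters"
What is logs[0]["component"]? "database"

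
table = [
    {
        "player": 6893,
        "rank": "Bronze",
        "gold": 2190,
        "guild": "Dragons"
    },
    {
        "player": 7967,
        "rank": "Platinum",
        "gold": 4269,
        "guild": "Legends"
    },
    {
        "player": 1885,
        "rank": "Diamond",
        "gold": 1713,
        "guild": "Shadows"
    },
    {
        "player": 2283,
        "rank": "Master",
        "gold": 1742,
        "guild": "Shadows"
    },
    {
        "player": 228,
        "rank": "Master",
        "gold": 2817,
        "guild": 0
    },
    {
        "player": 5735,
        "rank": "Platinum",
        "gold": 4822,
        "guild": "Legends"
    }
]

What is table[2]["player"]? 1885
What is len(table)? 6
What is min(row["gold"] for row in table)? 1713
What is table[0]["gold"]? 2190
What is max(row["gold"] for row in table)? 4822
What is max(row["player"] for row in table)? 7967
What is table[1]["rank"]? "Platinum"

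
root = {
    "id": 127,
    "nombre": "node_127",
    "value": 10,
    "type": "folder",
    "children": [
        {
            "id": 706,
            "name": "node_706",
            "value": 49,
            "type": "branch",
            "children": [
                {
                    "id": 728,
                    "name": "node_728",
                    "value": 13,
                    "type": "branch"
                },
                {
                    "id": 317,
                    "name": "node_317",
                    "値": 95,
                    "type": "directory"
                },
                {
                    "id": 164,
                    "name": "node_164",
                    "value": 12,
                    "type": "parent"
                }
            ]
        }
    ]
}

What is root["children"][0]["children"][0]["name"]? "node_728"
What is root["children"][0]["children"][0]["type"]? "branch"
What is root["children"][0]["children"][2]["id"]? 164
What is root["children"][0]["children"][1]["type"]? "directory"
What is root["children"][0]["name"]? "node_706"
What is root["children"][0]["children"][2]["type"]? "parent"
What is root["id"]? 127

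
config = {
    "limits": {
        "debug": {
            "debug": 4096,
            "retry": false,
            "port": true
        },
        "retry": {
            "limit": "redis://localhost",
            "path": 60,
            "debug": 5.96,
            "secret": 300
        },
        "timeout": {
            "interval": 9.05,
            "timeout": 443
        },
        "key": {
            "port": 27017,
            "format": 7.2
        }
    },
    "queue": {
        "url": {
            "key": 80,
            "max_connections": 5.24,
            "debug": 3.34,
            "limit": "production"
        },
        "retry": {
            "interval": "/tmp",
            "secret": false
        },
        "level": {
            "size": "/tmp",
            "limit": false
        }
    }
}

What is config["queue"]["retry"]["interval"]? "/tmp"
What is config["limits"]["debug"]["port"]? True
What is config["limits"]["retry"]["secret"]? 300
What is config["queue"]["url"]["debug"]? 3.34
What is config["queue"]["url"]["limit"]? "production"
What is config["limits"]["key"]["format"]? 7.2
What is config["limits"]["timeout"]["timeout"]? 443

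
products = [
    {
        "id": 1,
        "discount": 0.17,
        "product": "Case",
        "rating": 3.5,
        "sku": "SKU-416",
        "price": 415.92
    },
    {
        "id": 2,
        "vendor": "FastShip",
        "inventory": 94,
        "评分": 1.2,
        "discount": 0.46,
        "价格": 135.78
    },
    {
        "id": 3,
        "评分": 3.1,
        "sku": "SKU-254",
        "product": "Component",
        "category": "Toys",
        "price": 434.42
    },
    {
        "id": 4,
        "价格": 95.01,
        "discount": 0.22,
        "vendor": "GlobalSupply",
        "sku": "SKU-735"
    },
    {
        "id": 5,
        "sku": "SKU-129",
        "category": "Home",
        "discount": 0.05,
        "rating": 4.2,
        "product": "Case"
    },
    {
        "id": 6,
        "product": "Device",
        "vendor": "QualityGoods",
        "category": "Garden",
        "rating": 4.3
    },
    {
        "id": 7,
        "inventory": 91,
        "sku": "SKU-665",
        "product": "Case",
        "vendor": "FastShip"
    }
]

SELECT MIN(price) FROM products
415.92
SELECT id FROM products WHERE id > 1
[2, 3, 4, 5, 6, 7]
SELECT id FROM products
[1, 2, 3, 4, 5, 6, 7]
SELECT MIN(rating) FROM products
3.5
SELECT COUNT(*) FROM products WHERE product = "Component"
1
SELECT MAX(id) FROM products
7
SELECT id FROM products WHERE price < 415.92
[]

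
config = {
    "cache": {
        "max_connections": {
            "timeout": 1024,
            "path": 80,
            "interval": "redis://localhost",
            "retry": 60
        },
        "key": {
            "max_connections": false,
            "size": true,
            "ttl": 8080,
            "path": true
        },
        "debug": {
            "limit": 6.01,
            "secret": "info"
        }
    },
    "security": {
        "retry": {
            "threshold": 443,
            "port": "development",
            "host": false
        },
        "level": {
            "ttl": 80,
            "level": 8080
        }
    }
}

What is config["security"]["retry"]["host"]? False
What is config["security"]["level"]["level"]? 8080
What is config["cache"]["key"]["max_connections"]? False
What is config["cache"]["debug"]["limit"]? 6.01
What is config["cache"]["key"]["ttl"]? 8080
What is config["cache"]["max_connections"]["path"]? 80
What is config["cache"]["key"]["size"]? True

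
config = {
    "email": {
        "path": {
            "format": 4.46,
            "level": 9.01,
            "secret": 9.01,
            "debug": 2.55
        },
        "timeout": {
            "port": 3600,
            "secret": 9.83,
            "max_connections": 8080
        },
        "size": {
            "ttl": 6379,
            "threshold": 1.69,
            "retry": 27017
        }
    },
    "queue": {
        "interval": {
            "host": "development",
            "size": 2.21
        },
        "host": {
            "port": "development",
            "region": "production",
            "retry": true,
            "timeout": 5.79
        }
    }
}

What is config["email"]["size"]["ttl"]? 6379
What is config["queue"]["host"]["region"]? "production"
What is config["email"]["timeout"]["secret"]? 9.83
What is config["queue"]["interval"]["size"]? 2.21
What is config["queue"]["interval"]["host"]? "development"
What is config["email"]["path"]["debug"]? 2.55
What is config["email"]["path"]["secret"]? 9.01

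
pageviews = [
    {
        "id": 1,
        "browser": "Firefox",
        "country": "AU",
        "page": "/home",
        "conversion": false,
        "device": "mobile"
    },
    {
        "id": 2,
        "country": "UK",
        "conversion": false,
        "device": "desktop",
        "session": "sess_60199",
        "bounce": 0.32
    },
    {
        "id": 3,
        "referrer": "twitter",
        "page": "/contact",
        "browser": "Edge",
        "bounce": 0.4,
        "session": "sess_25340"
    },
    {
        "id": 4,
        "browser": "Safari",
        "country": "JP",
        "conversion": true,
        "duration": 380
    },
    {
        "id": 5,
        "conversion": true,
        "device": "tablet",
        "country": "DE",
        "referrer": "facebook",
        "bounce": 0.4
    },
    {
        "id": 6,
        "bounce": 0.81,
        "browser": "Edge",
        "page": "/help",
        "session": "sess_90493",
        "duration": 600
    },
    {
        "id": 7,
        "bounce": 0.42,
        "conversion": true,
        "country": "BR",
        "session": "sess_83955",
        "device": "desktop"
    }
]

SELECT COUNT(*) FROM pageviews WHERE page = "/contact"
1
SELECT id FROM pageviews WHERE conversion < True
[1, 2]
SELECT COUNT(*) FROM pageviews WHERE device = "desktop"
2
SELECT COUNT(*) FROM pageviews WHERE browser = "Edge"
2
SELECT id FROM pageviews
[1, 2, 3, 4, 5, 6, 7]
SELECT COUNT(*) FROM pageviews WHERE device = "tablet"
1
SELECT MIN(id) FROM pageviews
1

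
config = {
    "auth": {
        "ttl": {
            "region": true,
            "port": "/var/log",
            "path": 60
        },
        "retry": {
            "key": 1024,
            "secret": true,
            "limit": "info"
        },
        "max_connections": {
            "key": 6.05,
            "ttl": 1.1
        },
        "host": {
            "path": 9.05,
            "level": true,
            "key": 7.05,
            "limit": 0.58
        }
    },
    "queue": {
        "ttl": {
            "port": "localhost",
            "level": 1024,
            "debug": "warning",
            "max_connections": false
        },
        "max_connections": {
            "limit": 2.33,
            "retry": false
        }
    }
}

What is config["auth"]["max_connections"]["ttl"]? 1.1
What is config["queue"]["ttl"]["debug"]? "warning"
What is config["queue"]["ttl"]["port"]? "localhost"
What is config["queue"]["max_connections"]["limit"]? 2.33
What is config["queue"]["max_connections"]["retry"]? False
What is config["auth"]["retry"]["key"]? 1024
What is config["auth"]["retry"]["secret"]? True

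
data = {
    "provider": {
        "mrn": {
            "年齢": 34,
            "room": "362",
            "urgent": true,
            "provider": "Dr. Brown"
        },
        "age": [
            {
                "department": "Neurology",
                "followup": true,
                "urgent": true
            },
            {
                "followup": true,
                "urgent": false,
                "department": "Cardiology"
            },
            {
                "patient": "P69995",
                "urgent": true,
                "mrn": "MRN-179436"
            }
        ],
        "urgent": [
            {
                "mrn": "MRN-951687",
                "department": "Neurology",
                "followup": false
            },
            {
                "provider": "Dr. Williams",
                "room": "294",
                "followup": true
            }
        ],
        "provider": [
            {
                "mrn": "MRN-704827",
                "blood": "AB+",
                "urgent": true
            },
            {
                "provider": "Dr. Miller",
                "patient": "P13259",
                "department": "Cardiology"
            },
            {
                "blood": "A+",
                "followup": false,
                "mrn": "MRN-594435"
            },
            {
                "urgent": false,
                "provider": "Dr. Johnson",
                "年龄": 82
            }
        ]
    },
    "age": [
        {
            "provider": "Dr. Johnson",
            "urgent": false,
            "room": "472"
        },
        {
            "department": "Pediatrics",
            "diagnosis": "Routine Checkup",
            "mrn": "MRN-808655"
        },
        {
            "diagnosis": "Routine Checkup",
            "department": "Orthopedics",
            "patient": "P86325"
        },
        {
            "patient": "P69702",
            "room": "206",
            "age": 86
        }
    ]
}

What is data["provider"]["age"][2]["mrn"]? "MRN-179436"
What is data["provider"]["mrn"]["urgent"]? True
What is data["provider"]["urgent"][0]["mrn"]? "MRN-951687"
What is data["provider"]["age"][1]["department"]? "Cardiology"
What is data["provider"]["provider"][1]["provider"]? "Dr. Miller"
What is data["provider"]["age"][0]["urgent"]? True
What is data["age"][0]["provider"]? "Dr. Johnson"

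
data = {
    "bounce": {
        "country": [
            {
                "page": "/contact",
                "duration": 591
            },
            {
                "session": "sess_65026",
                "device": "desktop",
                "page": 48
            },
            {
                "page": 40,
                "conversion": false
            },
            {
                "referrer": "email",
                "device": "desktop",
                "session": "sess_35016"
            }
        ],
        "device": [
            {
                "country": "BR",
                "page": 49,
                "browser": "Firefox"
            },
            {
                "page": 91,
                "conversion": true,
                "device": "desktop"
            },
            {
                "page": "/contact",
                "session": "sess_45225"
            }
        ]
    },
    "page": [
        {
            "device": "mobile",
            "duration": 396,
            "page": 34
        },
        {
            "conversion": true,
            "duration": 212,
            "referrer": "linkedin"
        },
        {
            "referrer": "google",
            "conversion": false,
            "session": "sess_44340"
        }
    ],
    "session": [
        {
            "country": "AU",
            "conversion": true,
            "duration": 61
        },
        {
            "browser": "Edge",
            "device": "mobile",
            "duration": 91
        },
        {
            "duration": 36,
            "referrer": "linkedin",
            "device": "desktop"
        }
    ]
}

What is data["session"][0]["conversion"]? True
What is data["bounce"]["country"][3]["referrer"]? "email"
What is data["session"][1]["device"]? "mobile"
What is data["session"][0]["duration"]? 61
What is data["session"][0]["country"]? "AU"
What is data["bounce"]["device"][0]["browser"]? "Firefox"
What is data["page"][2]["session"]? "sess_44340"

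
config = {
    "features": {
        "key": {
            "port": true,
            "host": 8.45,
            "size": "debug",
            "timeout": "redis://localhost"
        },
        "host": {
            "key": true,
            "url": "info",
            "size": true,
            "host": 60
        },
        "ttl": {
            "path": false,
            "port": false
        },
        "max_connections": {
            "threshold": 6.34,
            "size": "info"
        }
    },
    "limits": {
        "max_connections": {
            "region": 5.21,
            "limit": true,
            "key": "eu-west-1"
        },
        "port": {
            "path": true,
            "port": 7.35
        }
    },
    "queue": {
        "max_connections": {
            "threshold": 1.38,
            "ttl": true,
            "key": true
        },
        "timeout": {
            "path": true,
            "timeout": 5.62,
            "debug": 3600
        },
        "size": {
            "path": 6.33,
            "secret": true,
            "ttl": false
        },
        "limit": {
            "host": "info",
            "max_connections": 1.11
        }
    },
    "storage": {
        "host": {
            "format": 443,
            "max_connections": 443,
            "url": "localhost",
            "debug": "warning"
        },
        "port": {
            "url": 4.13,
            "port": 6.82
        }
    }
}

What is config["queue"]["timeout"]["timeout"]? 5.62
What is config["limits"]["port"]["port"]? 7.35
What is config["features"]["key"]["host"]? 8.45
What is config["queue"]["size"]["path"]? 6.33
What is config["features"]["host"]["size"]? True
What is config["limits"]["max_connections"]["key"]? "eu-west-1"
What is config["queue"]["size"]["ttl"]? False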